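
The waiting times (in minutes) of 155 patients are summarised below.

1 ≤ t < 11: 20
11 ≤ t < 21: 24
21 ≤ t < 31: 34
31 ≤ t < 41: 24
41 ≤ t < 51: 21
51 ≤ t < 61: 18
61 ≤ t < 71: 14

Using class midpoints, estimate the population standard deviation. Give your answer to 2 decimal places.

Midpoints: 6, 16, 26, 36, 46, 56, 66
n = 155, Σfm = 5150, mean = 33.2258
Σfm² = 222820
Σf(m − x̄)² = Σfm² − (Σfm)²/n = 222820 − 5150²/155 = 51707.0968
Population variance = 51707.0968 / 155 = 333.5942
Standard deviation = √333.5942 = 18.2646

18.26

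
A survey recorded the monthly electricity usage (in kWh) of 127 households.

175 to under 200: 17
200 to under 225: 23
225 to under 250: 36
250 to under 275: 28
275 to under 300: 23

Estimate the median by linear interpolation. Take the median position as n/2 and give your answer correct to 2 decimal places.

Cumulative frequencies: 17, 40, 76, 104, 127
n = 127; position = n/2 = 63.5.
This falls in the class 225 to under 250: L = 225, F = 40, f = 36, h = 25.
Median ≈ 225 + ((63.5 − 40) / 36) × 25 = 241.3194

241.32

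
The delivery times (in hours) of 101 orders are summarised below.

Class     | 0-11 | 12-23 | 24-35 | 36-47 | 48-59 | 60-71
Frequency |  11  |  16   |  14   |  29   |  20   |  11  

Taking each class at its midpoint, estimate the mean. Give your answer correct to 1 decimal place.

37.1

Midpoints: 5.5, 17.5, 29.5, 41.5, 53.5, 65.5
Σfm = 11×5.5 + 16×17.5 + 14×29.5 + 29×41.5 + 20×53.5 + 11×65.5 = 3747.5
n = Σf = 101
Mean = 3747.5 / 101 = 37.1040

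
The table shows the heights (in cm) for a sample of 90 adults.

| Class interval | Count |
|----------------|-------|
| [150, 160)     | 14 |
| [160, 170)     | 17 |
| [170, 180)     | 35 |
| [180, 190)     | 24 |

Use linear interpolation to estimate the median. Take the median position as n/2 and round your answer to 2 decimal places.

Cumulative frequencies: 14, 31, 66, 90
n = 90; position = n/2 = 45.
This falls in the class [170, 180): L = 170, F = 31, f = 35, h = 10.
Median ≈ 170 + ((45 − 31) / 35) × 10 = 174.0000

174.00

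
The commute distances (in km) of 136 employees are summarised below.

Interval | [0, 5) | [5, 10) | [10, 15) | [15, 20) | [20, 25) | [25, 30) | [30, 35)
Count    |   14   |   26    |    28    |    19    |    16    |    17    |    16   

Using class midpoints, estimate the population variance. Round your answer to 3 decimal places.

88.560

Midpoints: 2.5, 7.5, 12.5, 17.5, 22.5, 27.5, 32.5
n = 136, Σfm = 2260, mean = 16.6176
Σfm² = 49600
Σf(m − x̄)² = Σfm² − (Σfm)²/n = 49600 − 2260²/136 = 12044.1176
Population variance = 12044.1176 / 136 = 88.5597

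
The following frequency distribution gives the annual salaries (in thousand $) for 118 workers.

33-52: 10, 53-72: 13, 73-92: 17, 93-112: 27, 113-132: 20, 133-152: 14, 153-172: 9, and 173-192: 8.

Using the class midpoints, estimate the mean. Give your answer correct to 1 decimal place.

108.3

Midpoints: 42.5, 62.5, 82.5, 102.5, 122.5, 142.5, 162.5, 182.5
Σfm = 10×42.5 + 13×62.5 + 17×82.5 + 27×102.5 + 20×122.5 + 14×142.5 + 9×162.5 + 8×182.5 = 12775
n = Σf = 118
Mean = 12775 / 118 = 108.2627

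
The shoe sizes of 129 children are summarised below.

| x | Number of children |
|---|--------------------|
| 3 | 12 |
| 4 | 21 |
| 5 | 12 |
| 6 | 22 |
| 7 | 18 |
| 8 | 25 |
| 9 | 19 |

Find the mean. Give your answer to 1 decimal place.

Values: 3, 4, 5, 6, 7, 8, 9
Σfx = 12×3 + 21×4 + 12×5 + 22×6 + 18×7 + 25×8 + 19×9 = 809
n = Σf = 129
Mean = 809 / 129 = 6.2713

6.3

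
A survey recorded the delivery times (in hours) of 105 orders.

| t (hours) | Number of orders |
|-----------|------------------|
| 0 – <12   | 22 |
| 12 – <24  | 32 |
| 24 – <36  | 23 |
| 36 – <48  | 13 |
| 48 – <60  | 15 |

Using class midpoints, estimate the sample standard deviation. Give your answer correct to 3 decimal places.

15.902

Midpoints: 6, 18, 30, 42, 54
n = 105, Σfm = 2754, mean = 26.2286
Σfm² = 98532
Σf(m − x̄)² = Σfm² − (Σfm)²/n = 98532 − 2754²/105 = 26298.5143
Sample variance = 26298.5143 / 104 = 252.8703
Standard deviation = √252.8703 = 15.9019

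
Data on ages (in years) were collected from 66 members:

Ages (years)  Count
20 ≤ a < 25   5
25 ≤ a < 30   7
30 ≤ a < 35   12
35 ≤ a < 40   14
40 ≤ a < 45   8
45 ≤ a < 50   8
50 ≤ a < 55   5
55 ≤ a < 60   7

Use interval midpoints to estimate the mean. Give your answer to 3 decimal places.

39.470

Midpoints: 22.5, 27.5, 32.5, 37.5, 42.5, 47.5, 52.5, 57.5
Σfm = 5×22.5 + 7×27.5 + 12×32.5 + 14×37.5 + 8×42.5 + 8×47.5 + 5×52.5 + 7×57.5 = 2605
n = Σf = 66
Mean = 2605 / 66 = 39.4697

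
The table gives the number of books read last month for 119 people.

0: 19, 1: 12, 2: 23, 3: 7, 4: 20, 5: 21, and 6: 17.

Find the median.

3

Cumulative frequencies: 19, 31, 54, 61, 81, 102, 119
n = 119, so the median is the value in position (n+1)/2 = 60.
Position 60 falls at value 3.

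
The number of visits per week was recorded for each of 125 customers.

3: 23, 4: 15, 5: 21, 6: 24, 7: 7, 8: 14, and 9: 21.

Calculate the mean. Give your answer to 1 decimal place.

5.8

Values: 3, 4, 5, 6, 7, 8, 9
Σfx = 23×3 + 15×4 + 21×5 + 24×6 + 7×7 + 14×8 + 21×9 = 728
n = Σf = 125
Mean = 728 / 125 = 5.8240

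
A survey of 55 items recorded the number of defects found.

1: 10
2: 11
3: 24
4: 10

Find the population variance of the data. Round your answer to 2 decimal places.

0.96

Values: 1, 2, 3, 4
n = 55, Σfx = 144, mean = 2.6182
Σfx² = 430
Σf(x − x̄)² = Σfx² − (Σfx)²/n = 430 − 144²/55 = 52.9818
Population variance = 52.9818 / 55 = 0.9633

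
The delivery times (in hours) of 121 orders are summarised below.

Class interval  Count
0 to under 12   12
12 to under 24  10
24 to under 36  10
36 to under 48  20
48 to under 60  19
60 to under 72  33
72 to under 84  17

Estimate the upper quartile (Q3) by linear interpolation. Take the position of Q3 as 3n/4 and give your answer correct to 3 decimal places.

67.182

Cumulative frequencies: 12, 22, 32, 52, 71, 104, 121
n = 121; position = 3n/4 = 90.75.
This falls in the class 60 to under 72: L = 60, F = 71, f = 33, h = 12.
Upper quartile ≈ 60 + ((90.75 − 71) / 33) × 12 = 67.1818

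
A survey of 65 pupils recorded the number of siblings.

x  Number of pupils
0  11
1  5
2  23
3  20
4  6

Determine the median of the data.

2

Cumulative frequencies: 11, 16, 39, 59, 65
n = 65, so the median is the value in position (n+1)/2 = 33.
Position 33 falls at value 2.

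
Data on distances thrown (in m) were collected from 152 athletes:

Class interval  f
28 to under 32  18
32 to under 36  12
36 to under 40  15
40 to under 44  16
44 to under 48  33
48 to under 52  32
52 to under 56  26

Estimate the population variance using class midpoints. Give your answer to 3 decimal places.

60.607

Midpoints: 30, 34, 38, 42, 46, 50, 54
n = 152, Σfm = 6712, mean = 44.1579
Σfm² = 305600
Σf(m − x̄)² = Σfm² − (Σfm)²/n = 305600 − 6712²/152 = 9212.2105
Population variance = 9212.2105 / 152 = 60.6066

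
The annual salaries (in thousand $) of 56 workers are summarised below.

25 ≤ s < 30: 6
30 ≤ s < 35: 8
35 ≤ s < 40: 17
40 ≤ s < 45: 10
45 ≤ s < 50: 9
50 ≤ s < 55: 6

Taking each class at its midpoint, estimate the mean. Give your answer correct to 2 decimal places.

39.82

Midpoints: 27.5, 32.5, 37.5, 42.5, 47.5, 52.5
Σfm = 6×27.5 + 8×32.5 + 17×37.5 + 10×42.5 + 9×47.5 + 6×52.5 = 2230
n = Σf = 56
Mean = 2230 / 56 = 39.8214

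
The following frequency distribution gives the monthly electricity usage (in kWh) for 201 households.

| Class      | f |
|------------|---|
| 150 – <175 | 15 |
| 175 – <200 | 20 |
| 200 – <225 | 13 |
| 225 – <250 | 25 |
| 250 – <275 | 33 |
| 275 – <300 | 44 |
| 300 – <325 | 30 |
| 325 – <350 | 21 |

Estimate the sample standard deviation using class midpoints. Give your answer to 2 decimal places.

51.54

Midpoints: 162.5, 187.5, 212.5, 237.5, 262.5, 287.5, 312.5, 337.5
n = 201, Σfm = 52662.5, mean = 262.0025
Σfm² = 14328906.25
Σf(m − x̄)² = Σfm² − (Σfm)²/n = 14328906.25 − 52662.5²/201 = 531200.2488
Sample variance = 531200.2488 / 200 = 2656.0012
Standard deviation = √2656.0012 = 51.5364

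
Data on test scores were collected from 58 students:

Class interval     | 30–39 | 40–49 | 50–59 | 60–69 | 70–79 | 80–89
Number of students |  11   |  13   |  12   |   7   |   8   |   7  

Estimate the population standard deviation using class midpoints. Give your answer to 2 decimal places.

Midpoints: 34.5, 44.5, 54.5, 64.5, 74.5, 84.5
n = 58, Σfm = 3251, mean = 56.0517
Σfm² = 197984.5
Σf(m − x̄)² = Σfm² − (Σfm)²/n = 197984.5 − 3251²/58 = 15760.3448
Population variance = 15760.3448 / 58 = 271.7301
Standard deviation = √271.7301 = 16.4842

16.48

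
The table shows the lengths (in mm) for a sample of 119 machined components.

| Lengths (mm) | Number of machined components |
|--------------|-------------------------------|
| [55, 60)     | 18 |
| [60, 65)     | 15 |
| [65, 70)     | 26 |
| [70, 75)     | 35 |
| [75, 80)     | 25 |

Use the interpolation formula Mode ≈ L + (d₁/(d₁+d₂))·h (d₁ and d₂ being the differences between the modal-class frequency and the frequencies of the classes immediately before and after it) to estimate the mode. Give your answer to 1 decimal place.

Modal class: [70, 75) (highest frequency 35).
d₁ = 35 − 26 = 9, d₂ = 35 − 25 = 10
Mode ≈ 70 + (9/(9+10)) × 5 = 70 + 2.3684 = 72.3684

72.4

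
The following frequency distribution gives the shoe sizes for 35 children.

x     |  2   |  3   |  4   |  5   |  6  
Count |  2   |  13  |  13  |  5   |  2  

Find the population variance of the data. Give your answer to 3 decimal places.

Values: 2, 3, 4, 5, 6
n = 35, Σfx = 132, mean = 3.7714
Σfx² = 530
Σf(x − x̄)² = Σfx² − (Σfx)²/n = 530 − 132²/35 = 32.1714
Population variance = 32.1714 / 35 = 0.9192

0.919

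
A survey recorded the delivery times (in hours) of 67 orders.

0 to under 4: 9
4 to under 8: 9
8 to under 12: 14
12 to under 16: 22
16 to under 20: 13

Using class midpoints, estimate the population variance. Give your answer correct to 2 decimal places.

26.85

Midpoints: 2, 6, 10, 14, 18
n = 67, Σfm = 754, mean = 11.2537
Σfm² = 10284
Σf(m − x̄)² = Σfm² − (Σfm)²/n = 10284 − 754²/67 = 1798.6866
Population variance = 1798.6866 / 67 = 26.8461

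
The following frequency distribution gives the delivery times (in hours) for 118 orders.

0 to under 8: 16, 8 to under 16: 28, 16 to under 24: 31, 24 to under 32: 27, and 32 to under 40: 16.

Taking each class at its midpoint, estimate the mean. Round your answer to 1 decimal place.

19.9

Midpoints: 4, 12, 20, 28, 36
Σfm = 16×4 + 28×12 + 31×20 + 27×28 + 16×36 = 2352
n = Σf = 118
Mean = 2352 / 118 = 19.9322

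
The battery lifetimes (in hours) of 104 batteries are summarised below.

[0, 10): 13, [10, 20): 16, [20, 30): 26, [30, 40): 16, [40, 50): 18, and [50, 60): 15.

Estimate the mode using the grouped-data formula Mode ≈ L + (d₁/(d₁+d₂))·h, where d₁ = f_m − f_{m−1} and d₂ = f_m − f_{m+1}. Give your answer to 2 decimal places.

25.00

Modal class: [20, 30) (highest frequency 26).
d₁ = 26 − 16 = 10, d₂ = 26 − 16 = 10
Mode ≈ 20 + (10/(10+10)) × 10 = 20 + 5.0000 = 25.0000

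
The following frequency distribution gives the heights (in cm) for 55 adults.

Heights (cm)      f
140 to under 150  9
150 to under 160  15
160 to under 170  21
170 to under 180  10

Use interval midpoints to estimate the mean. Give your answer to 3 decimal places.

Midpoints: 145, 155, 165, 175
Σfm = 9×145 + 15×155 + 21×165 + 10×175 = 8845
n = Σf = 55
Mean = 8845 / 55 = 160.8182

160.818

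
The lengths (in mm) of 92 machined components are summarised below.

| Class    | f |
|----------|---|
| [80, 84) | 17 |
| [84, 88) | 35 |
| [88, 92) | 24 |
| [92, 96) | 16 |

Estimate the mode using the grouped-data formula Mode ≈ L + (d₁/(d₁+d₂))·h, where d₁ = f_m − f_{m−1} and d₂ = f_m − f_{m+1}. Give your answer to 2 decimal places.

86.48

Modal class: [84, 88) (highest frequency 35).
d₁ = 35 − 17 = 18, d₂ = 35 − 24 = 11
Mode ≈ 84 + (18/(18+11)) × 4 = 84 + 2.4828 = 86.4828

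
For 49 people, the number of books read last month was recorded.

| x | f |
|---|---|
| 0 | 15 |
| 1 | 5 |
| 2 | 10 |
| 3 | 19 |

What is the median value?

2

Cumulative frequencies: 15, 20, 30, 49
n = 49, so the median is the value in position (n+1)/2 = 25.
Position 25 falls at value 2.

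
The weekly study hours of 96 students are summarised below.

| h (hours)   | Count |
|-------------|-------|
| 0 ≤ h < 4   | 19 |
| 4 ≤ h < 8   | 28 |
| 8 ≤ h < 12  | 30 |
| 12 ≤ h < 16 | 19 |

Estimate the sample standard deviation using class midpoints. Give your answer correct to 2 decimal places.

4.10

Midpoints: 2, 6, 10, 14
n = 96, Σfm = 772, mean = 8.0417
Σfm² = 7808
Σf(m − x̄)² = Σfm² − (Σfm)²/n = 7808 − 772²/96 = 1599.8333
Sample variance = 1599.8333 / 95 = 16.8404
Standard deviation = √16.8404 = 4.1037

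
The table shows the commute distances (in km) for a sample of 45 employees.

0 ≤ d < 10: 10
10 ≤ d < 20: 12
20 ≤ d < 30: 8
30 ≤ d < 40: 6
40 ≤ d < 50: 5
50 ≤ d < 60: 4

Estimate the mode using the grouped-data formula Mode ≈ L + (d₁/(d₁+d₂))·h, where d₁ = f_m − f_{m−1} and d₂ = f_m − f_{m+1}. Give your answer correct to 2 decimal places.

13.33

Modal class: 10 ≤ d < 20 (highest frequency 12).
d₁ = 12 − 10 = 2, d₂ = 12 − 8 = 4
Mode ≈ 10 + (2/(2+4)) × 10 = 10 + 3.3333 = 13.3333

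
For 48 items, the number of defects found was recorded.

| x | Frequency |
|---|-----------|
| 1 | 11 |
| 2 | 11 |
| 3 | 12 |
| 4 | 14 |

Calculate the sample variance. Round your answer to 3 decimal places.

1.308

Values: 1, 2, 3, 4
n = 48, Σfx = 125, mean = 2.6042
Σfx² = 387
Σf(x − x̄)² = Σfx² − (Σfx)²/n = 387 − 125²/48 = 61.4792
Sample variance = 61.4792 / 47 = 1.3081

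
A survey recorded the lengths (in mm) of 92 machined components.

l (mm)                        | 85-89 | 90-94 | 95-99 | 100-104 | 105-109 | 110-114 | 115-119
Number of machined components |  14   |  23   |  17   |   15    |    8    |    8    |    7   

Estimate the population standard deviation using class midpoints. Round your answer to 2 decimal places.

Midpoints: 87, 92, 97, 102, 107, 112, 117
n = 92, Σfm = 9084, mean = 98.7391
Σfm² = 904418
Σf(m − x̄)² = Σfm² − (Σfm)²/n = 904418 − 9084²/92 = 7471.7391
Population variance = 7471.7391 / 92 = 81.2146
Standard deviation = √81.2146 = 9.0119

9.01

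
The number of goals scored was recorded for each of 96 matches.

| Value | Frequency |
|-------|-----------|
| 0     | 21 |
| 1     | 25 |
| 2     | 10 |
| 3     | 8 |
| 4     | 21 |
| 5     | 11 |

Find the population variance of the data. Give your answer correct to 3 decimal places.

Values: 0, 1, 2, 3, 4, 5
n = 96, Σfx = 208, mean = 2.1667
Σfx² = 748
Σf(x − x̄)² = Σfx² − (Σfx)²/n = 748 − 208²/96 = 297.3333
Population variance = 297.3333 / 96 = 3.0972

3.097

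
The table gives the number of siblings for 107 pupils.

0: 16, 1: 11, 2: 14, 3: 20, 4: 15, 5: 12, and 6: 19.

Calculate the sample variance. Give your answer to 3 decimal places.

Values: 0, 1, 2, 3, 4, 5, 6
n = 107, Σfx = 333, mean = 3.1121
Σfx² = 1471
Σf(x − x̄)² = Σfx² − (Σfx)²/n = 1471 − 333²/107 = 434.6542
Sample variance = 434.6542 / 106 = 4.1005

4.101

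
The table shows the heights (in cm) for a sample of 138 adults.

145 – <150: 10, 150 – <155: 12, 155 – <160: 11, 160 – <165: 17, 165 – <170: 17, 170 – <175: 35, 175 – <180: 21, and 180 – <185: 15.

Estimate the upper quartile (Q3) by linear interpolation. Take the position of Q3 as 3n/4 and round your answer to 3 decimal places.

Cumulative frequencies: 10, 22, 33, 50, 67, 102, 123, 138
n = 138; position = 3n/4 = 103.5.
This falls in the class 175 – <180: L = 175, F = 102, f = 21, h = 5.
Upper quartile ≈ 175 + ((103.5 − 102) / 21) × 5 = 175.3571

175.357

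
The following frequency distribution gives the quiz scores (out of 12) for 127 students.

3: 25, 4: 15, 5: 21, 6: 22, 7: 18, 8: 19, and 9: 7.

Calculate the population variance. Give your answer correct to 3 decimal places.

Values: 3, 4, 5, 6, 7, 8, 9
n = 127, Σfx = 713, mean = 5.6142
Σfx² = 4447
Σf(x − x̄)² = Σfx² − (Σfx)²/n = 4447 − 713²/127 = 444.0945
Population variance = 444.0945 / 127 = 3.4968

3.497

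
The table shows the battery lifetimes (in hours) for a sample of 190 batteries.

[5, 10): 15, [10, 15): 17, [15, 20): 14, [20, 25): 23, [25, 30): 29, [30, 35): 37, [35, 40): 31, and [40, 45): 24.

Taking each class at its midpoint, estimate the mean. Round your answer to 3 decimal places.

27.737

Midpoints: 7.5, 12.5, 17.5, 22.5, 27.5, 32.5, 37.5, 42.5
Σfm = 15×7.5 + 17×12.5 + 14×17.5 + 23×22.5 + 29×27.5 + 37×32.5 + 31×37.5 + 24×42.5 = 5270
n = Σf = 190
Mean = 5270 / 190 = 27.7368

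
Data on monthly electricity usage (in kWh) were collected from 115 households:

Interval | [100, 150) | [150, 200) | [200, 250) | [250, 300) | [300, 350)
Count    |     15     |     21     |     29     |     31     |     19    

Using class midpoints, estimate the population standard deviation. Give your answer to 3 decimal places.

63.448

Midpoints: 125, 175, 225, 275, 325
n = 115, Σfm = 26775, mean = 232.8261
Σfm² = 6696875
Σf(m − x̄)² = Σfm² − (Σfm)²/n = 6696875 − 26775²/115 = 462956.5217
Population variance = 462956.5217 / 115 = 4025.7089
Standard deviation = √4025.7089 = 63.4485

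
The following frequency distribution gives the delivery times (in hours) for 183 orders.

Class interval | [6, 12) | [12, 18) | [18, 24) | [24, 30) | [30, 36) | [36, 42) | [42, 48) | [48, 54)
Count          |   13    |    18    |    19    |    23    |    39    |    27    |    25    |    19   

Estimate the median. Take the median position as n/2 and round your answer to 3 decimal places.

32.846

Cumulative frequencies: 13, 31, 50, 73, 112, 139, 164, 183
n = 183; position = n/2 = 91.5.
This falls in the class [30, 36): L = 30, F = 73, f = 39, h = 6.
Median ≈ 30 + ((91.5 − 73) / 39) × 6 = 32.8462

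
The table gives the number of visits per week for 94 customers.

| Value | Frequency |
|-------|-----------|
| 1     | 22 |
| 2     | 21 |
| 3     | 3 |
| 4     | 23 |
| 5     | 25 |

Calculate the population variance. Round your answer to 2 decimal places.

2.46

Values: 1, 2, 3, 4, 5
n = 94, Σfx = 290, mean = 3.0851
Σfx² = 1126
Σf(x − x̄)² = Σfx² − (Σfx)²/n = 1126 − 290²/94 = 231.3191
Population variance = 231.3191 / 94 = 2.4608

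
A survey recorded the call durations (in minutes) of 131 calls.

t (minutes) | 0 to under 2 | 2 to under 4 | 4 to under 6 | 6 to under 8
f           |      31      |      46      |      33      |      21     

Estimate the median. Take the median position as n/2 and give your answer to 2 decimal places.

3.50

Cumulative frequencies: 31, 77, 110, 131
n = 131; position = n/2 = 65.5.
This falls in the class 2 to under 4: L = 2, F = 31, f = 46, h = 2.
Median ≈ 2 + ((65.5 − 31) / 46) × 2 = 3.5000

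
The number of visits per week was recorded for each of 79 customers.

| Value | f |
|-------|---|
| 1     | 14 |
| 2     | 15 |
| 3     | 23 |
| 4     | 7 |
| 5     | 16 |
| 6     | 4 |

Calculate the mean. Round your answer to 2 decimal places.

3.10

Values: 1, 2, 3, 4, 5, 6
Σfx = 14×1 + 15×2 + 23×3 + 7×4 + 16×5 + 4×6 = 245
n = Σf = 79
Mean = 245 / 79 = 3.1013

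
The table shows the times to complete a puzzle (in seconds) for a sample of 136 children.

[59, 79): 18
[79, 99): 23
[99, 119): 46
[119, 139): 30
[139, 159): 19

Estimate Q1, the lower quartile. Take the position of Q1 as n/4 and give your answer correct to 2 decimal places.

Cumulative frequencies: 18, 41, 87, 117, 136
n = 136; position = n/4 = 34.
This falls in the class [79, 99): L = 79, F = 18, f = 23, h = 20.
Lower quartile ≈ 79 + ((34 − 18) / 23) × 20 = 92.9130

92.91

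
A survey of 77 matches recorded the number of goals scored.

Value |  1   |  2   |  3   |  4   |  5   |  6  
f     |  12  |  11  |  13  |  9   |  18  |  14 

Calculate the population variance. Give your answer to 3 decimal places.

Values: 1, 2, 3, 4, 5, 6
n = 77, Σfx = 283, mean = 3.6753
Σfx² = 1271
Σf(x − x̄)² = Σfx² − (Σfx)²/n = 1271 − 283²/77 = 230.8831
Population variance = 230.8831 / 77 = 2.9985

2.998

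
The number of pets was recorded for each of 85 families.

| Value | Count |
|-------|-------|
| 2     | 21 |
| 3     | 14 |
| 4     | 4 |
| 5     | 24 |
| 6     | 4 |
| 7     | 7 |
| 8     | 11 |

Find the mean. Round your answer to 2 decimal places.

Values: 2, 3, 4, 5, 6, 7, 8
Σfx = 21×2 + 14×3 + 4×4 + 24×5 + 4×6 + 7×7 + 11×8 = 381
n = Σf = 85
Mean = 381 / 85 = 4.4824

4.48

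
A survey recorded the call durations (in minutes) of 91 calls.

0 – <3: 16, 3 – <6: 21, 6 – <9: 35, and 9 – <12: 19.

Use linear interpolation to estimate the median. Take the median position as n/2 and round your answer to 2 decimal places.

6.73

Cumulative frequencies: 16, 37, 72, 91
n = 91; position = n/2 = 45.5.
This falls in the class 6 – <9: L = 6, F = 37, f = 35, h = 3.
Median ≈ 6 + ((45.5 − 37) / 35) × 3 = 6.7286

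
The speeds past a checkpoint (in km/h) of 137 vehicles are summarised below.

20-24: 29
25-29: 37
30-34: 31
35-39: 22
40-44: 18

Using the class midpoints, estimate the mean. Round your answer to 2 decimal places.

Midpoints: 22, 27, 32, 37, 42
Σfm = 29×22 + 37×27 + 31×32 + 22×37 + 18×42 = 4199
n = Σf = 137
Mean = 4199 / 137 = 30.6496

30.65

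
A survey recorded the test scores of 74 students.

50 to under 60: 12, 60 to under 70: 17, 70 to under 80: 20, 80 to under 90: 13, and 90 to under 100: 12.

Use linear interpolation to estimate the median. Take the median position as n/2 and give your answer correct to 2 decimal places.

Cumulative frequencies: 12, 29, 49, 62, 74
n = 74; position = n/2 = 37.
This falls in the class 70 to under 80: L = 70, F = 29, f = 20, h = 10.
Median ≈ 70 + ((37 − 29) / 20) × 10 = 74.0000

74.00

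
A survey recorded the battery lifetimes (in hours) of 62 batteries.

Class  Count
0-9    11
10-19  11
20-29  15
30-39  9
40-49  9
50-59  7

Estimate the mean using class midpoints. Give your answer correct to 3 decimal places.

Midpoints: 4.5, 14.5, 24.5, 34.5, 44.5, 54.5
Σfm = 11×4.5 + 11×14.5 + 15×24.5 + 9×34.5 + 9×44.5 + 7×54.5 = 1669
n = Σf = 62
Mean = 1669 / 62 = 26.9194

26.919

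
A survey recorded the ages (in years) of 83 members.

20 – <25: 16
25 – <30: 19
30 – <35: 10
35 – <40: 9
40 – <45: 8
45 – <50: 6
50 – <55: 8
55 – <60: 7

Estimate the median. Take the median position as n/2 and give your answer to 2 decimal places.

Cumulative frequencies: 16, 35, 45, 54, 62, 68, 76, 83
n = 83; position = n/2 = 41.5.
This falls in the class 30 – <35: L = 30, F = 35, f = 10, h = 5.
Median ≈ 30 + ((41.5 − 35) / 10) × 5 = 33.2500

33.25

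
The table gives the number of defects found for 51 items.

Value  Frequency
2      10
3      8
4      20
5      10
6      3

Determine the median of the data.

4

Cumulative frequencies: 10, 18, 38, 48, 51
n = 51, so the median is the value in position (n+1)/2 = 26.
Position 26 falls at value 4.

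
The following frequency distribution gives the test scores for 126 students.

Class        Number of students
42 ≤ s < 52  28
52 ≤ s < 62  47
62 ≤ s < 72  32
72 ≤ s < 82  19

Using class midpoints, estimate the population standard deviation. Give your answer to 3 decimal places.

Midpoints: 47, 57, 67, 77
n = 126, Σfm = 7602, mean = 60.3333
Σfm² = 470854
Σf(m − x̄)² = Σfm² − (Σfm)²/n = 470854 − 7602²/126 = 12200.0000
Population variance = 12200.0000 / 126 = 96.8254
Standard deviation = √96.8254 = 9.8400

9.840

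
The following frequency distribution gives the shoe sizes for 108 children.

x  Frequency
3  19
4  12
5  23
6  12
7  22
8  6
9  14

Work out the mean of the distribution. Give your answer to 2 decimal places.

5.74

Values: 3, 4, 5, 6, 7, 8, 9
Σfx = 19×3 + 12×4 + 23×5 + 12×6 + 22×7 + 6×8 + 14×9 = 620
n = Σf = 108
Mean = 620 / 108 = 5.7407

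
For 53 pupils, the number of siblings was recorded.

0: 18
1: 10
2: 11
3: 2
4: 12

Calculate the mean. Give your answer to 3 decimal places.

Values: 0, 1, 2, 3, 4
Σfx = 18×0 + 10×1 + 11×2 + 2×3 + 12×4 = 86
n = Σf = 53
Mean = 86 / 53 = 1.6226

1.623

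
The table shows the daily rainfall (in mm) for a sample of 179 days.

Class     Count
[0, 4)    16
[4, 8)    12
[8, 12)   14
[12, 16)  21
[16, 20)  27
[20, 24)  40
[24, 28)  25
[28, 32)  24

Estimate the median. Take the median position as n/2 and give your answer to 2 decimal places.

Cumulative frequencies: 16, 28, 42, 63, 90, 130, 155, 179
n = 179; position = n/2 = 89.5.
This falls in the class [16, 20): L = 16, F = 63, f = 27, h = 4.
Median ≈ 16 + ((89.5 − 63) / 27) × 4 = 19.9259

19.93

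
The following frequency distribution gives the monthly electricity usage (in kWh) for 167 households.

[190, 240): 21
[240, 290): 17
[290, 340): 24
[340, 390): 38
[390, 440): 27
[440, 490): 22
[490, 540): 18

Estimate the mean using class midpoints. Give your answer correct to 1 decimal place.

Midpoints: 215, 265, 315, 365, 415, 465, 515
Σfm = 21×215 + 17×265 + 24×315 + 38×365 + 27×415 + 22×465 + 18×515 = 61155
n = Σf = 167
Mean = 61155 / 167 = 366.1976

366.2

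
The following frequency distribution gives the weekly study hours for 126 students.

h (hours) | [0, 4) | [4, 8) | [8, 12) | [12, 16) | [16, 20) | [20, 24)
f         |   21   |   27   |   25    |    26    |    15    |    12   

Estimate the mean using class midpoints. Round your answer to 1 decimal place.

Midpoints: 2, 6, 10, 14, 18, 22
Σfm = 21×2 + 27×6 + 25×10 + 26×14 + 15×18 + 12×22 = 1352
n = Σf = 126
Mean = 1352 / 126 = 10.7302

10.7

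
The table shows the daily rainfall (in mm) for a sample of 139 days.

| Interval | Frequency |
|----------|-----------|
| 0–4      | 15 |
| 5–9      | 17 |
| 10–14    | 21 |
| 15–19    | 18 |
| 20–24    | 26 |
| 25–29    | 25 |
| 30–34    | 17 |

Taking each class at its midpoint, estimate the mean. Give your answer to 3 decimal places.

Midpoints: 2, 7, 12, 17, 22, 27, 32
Σfm = 15×2 + 17×7 + 21×12 + 18×17 + 26×22 + 25×27 + 17×32 = 2498
n = Σf = 139
Mean = 2498 / 139 = 17.9712

17.971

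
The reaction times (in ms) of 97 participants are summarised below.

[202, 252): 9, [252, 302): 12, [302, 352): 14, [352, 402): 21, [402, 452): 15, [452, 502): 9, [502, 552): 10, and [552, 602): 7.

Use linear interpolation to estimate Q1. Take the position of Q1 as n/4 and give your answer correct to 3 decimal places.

Cumulative frequencies: 9, 21, 35, 56, 71, 80, 90, 97
n = 97; position = n/4 = 24.25.
This falls in the class [302, 352): L = 302, F = 21, f = 14, h = 50.
Lower quartile ≈ 302 + ((24.25 − 21) / 14) × 50 = 313.6071

313.607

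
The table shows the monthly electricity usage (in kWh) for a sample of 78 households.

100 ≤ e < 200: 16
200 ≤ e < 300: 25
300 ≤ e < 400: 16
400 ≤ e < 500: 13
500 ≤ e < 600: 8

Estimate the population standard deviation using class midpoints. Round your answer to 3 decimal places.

Midpoints: 150, 250, 350, 450, 550
n = 78, Σfm = 24500, mean = 314.1026
Σfm² = 8935000
Σf(m − x̄)² = Σfm² − (Σfm)²/n = 8935000 − 24500²/78 = 1239487.1795
Population variance = 1239487.1795 / 78 = 15890.8613
Standard deviation = √15890.8613 = 126.0590

126.059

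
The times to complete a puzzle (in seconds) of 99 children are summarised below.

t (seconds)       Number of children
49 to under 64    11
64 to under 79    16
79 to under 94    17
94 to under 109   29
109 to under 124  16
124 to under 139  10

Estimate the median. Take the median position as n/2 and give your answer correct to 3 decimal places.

96.845

Cumulative frequencies: 11, 27, 44, 73, 89, 99
n = 99; position = n/2 = 49.5.
This falls in the class 94 to under 109: L = 94, F = 44, f = 29, h = 15.
Median ≈ 94 + ((49.5 − 44) / 29) × 15 = 96.8448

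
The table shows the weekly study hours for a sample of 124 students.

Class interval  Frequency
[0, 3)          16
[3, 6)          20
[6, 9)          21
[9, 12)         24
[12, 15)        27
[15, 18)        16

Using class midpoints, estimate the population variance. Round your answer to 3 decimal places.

22.924

Midpoints: 1.5, 4.5, 7.5, 10.5, 13.5, 16.5
n = 124, Σfm = 1152, mean = 9.2903
Σfm² = 13545
Σf(m − x̄)² = Σfm² − (Σfm)²/n = 13545 − 1152²/124 = 2842.5484
Population variance = 2842.5484 / 124 = 22.9238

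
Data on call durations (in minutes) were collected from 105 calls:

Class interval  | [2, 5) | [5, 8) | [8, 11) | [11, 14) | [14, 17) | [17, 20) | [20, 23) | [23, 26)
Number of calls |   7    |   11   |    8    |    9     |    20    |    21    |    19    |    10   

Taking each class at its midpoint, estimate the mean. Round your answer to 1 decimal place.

15.6

Midpoints: 3.5, 6.5, 9.5, 12.5, 15.5, 18.5, 21.5, 24.5
Σfm = 7×3.5 + 11×6.5 + 8×9.5 + 9×12.5 + 20×15.5 + 21×18.5 + 19×21.5 + 10×24.5 = 1636.5
n = Σf = 105
Mean = 1636.5 / 105 = 15.5857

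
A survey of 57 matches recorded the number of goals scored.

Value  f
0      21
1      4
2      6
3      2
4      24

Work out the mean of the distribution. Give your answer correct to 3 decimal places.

2.070

Values: 0, 1, 2, 3, 4
Σfx = 21×0 + 4×1 + 6×2 + 2×3 + 24×4 = 118
n = Σf = 57
Mean = 118 / 57 = 2.0702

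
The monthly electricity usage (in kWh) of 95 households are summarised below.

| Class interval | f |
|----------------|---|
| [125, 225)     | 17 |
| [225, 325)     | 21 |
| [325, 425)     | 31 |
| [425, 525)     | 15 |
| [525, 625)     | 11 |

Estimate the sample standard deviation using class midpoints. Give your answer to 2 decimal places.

Midpoints: 175, 275, 375, 475, 575
n = 95, Σfm = 33825, mean = 356.0526
Σfm² = 13489375
Σf(m − x̄)² = Σfm² − (Σfm)²/n = 13489375 − 33825²/95 = 1445894.7368
Sample variance = 1445894.7368 / 94 = 15381.8589
Standard deviation = √15381.8589 = 124.0236

124.02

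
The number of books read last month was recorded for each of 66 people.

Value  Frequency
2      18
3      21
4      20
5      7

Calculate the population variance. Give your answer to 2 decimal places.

Values: 2, 3, 4, 5
n = 66, Σfx = 214, mean = 3.2424
Σfx² = 756
Σf(x − x̄)² = Σfx² − (Σfx)²/n = 756 − 214²/66 = 62.1212
Population variance = 62.1212 / 66 = 0.9412

0.94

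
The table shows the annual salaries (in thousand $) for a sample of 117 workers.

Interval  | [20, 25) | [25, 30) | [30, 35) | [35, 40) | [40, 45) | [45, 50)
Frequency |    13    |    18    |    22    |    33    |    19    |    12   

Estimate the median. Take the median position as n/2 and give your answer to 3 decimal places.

Cumulative frequencies: 13, 31, 53, 86, 105, 117
n = 117; position = n/2 = 58.5.
This falls in the class [35, 40): L = 35, F = 53, f = 33, h = 5.
Median ≈ 35 + ((58.5 − 53) / 33) × 5 = 35.8333

35.833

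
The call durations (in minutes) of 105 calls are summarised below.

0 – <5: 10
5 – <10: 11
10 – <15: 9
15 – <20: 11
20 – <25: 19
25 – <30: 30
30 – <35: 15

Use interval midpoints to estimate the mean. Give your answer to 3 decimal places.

Midpoints: 2.5, 7.5, 12.5, 17.5, 22.5, 27.5, 32.5
Σfm = 10×2.5 + 11×7.5 + 9×12.5 + 11×17.5 + 19×22.5 + 30×27.5 + 15×32.5 = 2152.5
n = Σf = 105
Mean = 2152.5 / 105 = 20.5000

20.500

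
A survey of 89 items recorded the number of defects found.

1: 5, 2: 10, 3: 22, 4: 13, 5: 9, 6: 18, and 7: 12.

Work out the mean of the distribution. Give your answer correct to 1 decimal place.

Values: 1, 2, 3, 4, 5, 6, 7
Σfx = 5×1 + 10×2 + 22×3 + 13×4 + 9×5 + 18×6 + 12×7 = 380
n = Σf = 89
Mean = 380 / 89 = 4.2697

4.3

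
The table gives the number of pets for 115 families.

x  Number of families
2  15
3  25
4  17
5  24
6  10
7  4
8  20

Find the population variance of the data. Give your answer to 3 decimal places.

Values: 2, 3, 4, 5, 6, 7, 8
n = 115, Σfx = 541, mean = 4.7043
Σfx² = 2993
Σf(x − x̄)² = Σfx² − (Σfx)²/n = 2993 − 541²/115 = 447.9478
Population variance = 447.9478 / 115 = 3.8952

3.895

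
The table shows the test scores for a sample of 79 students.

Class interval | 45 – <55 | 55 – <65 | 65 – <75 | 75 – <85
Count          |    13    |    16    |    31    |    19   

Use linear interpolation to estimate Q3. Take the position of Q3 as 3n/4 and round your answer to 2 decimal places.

74.76

Cumulative frequencies: 13, 29, 60, 79
n = 79; position = 3n/4 = 59.25.
This falls in the class 65 – <75: L = 65, F = 29, f = 31, h = 10.
Upper quartile ≈ 65 + ((59.25 − 29) / 31) × 10 = 74.7581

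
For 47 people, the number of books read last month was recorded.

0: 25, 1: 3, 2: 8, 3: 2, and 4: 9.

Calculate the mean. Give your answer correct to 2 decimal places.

1.30

Values: 0, 1, 2, 3, 4
Σfx = 25×0 + 3×1 + 8×2 + 2×3 + 9×4 = 61
n = Σf = 47
Mean = 61 / 47 = 1.2979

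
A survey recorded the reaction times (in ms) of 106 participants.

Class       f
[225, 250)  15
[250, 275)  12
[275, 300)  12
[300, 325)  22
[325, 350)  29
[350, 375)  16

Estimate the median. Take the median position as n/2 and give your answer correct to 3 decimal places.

315.909

Cumulative frequencies: 15, 27, 39, 61, 90, 106
n = 106; position = n/2 = 53.
This falls in the class [300, 325): L = 300, F = 39, f = 22, h = 25.
Median ≈ 300 + ((53 − 39) / 22) × 25 = 315.9091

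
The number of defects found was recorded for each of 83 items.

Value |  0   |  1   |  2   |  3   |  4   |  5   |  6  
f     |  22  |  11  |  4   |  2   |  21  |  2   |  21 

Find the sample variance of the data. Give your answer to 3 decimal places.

5.656

Values: 0, 1, 2, 3, 4, 5, 6
n = 83, Σfx = 245, mean = 2.9518
Σfx² = 1187
Σf(x − x̄)² = Σfx² − (Σfx)²/n = 1187 − 245²/83 = 463.8072
Sample variance = 463.8072 / 82 = 5.6562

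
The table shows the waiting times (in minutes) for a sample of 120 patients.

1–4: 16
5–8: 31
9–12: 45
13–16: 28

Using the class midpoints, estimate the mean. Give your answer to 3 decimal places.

9.333

Midpoints: 2.5, 6.5, 10.5, 14.5
Σfm = 16×2.5 + 31×6.5 + 45×10.5 + 28×14.5 = 1120
n = Σf = 120
Mean = 1120 / 120 = 9.3333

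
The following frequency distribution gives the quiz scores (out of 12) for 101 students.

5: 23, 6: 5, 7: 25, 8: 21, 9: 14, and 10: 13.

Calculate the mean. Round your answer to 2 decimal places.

Values: 5, 6, 7, 8, 9, 10
Σfx = 23×5 + 5×6 + 25×7 + 21×8 + 14×9 + 13×10 = 744
n = Σf = 101
Mean = 744 / 101 = 7.3663

7.37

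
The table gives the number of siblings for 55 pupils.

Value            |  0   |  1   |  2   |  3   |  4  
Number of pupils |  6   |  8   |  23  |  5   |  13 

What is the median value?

2

Cumulative frequencies: 6, 14, 37, 42, 55
n = 55, so the median is the value in position (n+1)/2 = 28.
Position 28 falls at value 2.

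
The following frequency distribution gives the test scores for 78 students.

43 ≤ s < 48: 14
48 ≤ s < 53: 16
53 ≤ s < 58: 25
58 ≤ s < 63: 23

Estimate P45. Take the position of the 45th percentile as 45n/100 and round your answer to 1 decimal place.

54.0

Cumulative frequencies: 14, 30, 55, 78
n = 78; position = 45n/100 = 35.1.
This falls in the class 53 ≤ s < 58: L = 53, F = 30, f = 25, h = 5.
45th percentile ≈ 53 + ((35.1 − 30) / 25) × 5 = 54.0200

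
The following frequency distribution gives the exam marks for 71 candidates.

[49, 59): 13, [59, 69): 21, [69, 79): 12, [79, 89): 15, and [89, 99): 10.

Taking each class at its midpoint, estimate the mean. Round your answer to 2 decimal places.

Midpoints: 54, 64, 74, 84, 94
Σfm = 13×54 + 21×64 + 12×74 + 15×84 + 10×94 = 5134
n = Σf = 71
Mean = 5134 / 71 = 72.3099

72.31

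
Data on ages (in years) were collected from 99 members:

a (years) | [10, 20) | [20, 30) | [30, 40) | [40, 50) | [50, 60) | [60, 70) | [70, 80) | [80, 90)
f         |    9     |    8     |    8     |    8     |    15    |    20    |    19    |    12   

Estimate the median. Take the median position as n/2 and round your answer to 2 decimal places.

60.75

Cumulative frequencies: 9, 17, 25, 33, 48, 68, 87, 99
n = 99; position = n/2 = 49.5.
This falls in the class [60, 70): L = 60, F = 48, f = 20, h = 10.
Median ≈ 60 + ((49.5 − 48) / 20) × 10 = 60.7500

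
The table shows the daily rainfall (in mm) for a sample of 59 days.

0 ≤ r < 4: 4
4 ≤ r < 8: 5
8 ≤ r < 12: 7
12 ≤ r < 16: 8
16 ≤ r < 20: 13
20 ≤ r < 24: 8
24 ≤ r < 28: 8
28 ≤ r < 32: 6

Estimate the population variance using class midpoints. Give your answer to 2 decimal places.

Midpoints: 2, 6, 10, 14, 18, 22, 26, 30
n = 59, Σfm = 1018, mean = 17.2542
Σfm² = 21356
Σf(m − x̄)² = Σfm² − (Σfm)²/n = 21356 − 1018²/59 = 3791.1864
Population variance = 3791.1864 / 59 = 64.2574

64.26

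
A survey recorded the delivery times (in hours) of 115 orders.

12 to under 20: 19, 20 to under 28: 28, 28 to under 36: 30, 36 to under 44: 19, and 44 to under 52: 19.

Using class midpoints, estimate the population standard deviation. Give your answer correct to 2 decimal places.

Midpoints: 16, 24, 32, 40, 48
n = 115, Σfm = 3608, mean = 31.3739
Σfm² = 125888
Σf(m − x̄)² = Σfm² − (Σfm)²/n = 125888 − 3608²/115 = 12690.9217
Population variance = 12690.9217 / 115 = 110.3558
Standard deviation = √110.3558 = 10.5050

10.51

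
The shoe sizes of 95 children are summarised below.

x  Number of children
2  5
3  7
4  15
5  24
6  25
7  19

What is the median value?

Cumulative frequencies: 5, 12, 27, 51, 76, 95
n = 95, so the median is the value in position (n+1)/2 = 48.
Position 48 falls at value 5.

5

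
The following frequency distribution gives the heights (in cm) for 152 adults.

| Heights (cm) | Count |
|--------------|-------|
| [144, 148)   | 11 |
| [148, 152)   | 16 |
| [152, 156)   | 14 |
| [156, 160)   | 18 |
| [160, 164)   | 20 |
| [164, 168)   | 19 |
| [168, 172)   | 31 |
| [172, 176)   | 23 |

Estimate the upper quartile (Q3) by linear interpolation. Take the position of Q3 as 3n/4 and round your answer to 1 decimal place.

Cumulative frequencies: 11, 27, 41, 59, 79, 98, 129, 152
n = 152; position = 3n/4 = 114.
This falls in the class [168, 172): L = 168, F = 98, f = 31, h = 4.
Upper quartile ≈ 168 + ((114 − 98) / 31) × 4 = 170.0645

170.1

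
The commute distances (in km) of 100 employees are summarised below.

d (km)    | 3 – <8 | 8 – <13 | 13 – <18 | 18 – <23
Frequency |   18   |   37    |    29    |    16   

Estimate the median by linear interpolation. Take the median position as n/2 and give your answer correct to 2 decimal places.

12.32

Cumulative frequencies: 18, 55, 84, 100
n = 100; position = n/2 = 50.
This falls in the class 8 – <13: L = 8, F = 18, f = 37, h = 5.
Median ≈ 8 + ((50 − 18) / 37) × 5 = 12.3243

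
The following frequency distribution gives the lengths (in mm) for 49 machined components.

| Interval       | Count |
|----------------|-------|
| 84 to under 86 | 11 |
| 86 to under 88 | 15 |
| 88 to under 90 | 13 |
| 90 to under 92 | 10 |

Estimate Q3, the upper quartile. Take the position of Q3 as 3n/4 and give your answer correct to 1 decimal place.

89.7

Cumulative frequencies: 11, 26, 39, 49
n = 49; position = 3n/4 = 36.75.
This falls in the class 88 to under 90: L = 88, F = 26, f = 13, h = 2.
Upper quartile ≈ 88 + ((36.75 − 26) / 13) × 2 = 89.6538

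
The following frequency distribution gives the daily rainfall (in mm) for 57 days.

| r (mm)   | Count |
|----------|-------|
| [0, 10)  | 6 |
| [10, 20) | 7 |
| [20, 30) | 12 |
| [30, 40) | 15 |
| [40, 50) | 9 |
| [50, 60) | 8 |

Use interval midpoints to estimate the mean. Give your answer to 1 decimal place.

Midpoints: 5, 15, 25, 35, 45, 55
Σfm = 6×5 + 7×15 + 12×25 + 15×35 + 9×45 + 8×55 = 1805
n = Σf = 57
Mean = 1805 / 57 = 31.6667

31.7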